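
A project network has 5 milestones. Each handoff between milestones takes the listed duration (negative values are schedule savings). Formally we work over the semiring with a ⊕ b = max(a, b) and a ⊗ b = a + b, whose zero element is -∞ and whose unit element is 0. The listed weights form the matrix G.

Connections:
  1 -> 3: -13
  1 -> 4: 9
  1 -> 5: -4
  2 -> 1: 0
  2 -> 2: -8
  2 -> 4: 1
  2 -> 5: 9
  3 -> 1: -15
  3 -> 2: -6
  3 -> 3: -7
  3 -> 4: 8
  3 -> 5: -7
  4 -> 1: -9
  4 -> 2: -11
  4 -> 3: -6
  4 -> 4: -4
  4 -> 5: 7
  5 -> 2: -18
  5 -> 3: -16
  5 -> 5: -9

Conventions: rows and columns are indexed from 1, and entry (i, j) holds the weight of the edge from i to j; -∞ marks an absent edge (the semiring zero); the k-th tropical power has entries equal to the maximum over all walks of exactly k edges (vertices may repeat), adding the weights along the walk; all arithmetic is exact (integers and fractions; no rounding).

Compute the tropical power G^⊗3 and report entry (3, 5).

G^⊗2:
  [0, -2, 3, 5, 16]
  [-8, -9, -5, 9, 8]
  [-1, -3, 2, 4, 15]
  [-11, -11, -9, 2, 3]
  [-18, -22, -23, -8, -9]
G^⊗3:
  [-2, -2, 0, 11, 12]
  [0, -2, 3, 5, 16]
  [-3, -3, -1, 10, 11]
  [-7, -9, -4, -1, 9]
  [-17, -19, -14, -9, -1]
Key observation: the optimum is the walk 3->4->4->5, with weight 8 + (-4) + 7 = 11.
Optimal value attained by: walk 3->4->4->5.
Answer: (G^⊗3)[3][5] = 11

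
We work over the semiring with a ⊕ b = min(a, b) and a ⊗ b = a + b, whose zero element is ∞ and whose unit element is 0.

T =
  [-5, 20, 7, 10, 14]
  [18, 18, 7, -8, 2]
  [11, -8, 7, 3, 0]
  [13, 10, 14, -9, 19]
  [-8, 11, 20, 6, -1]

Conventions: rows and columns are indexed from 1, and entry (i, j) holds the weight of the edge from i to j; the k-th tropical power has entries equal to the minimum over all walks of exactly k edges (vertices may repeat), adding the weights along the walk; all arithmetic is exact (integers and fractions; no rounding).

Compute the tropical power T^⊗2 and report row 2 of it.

T^⊗2:
  [-10, -1, 2, 1, 7]
  [-6, -1, 6, -17, 1]
  [-8, -1, -1, -16, -6]
  [4, 1, 5, -18, 10]
  [-13, 10, -1, -3, -2]
Answer: row 2 of T^⊗2 = [-6, -1, 6, -17, 1]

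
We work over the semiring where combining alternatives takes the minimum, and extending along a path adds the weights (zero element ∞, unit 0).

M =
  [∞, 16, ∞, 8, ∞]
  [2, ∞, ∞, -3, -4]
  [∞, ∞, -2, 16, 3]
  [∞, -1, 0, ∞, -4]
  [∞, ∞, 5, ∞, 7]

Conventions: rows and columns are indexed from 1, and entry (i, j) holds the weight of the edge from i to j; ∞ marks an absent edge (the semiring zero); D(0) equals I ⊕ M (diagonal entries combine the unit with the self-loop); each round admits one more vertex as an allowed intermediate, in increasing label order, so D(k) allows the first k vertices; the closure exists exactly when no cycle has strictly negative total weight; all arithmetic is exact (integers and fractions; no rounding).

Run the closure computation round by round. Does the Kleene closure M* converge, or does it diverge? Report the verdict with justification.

Detection: at round 0, diagonal entry (3, 3) turns strictly negative.
Key observation: the cycle 3->3 has total weight (-2), which is strictly negative.
Answer: DIVERGES — negative cycle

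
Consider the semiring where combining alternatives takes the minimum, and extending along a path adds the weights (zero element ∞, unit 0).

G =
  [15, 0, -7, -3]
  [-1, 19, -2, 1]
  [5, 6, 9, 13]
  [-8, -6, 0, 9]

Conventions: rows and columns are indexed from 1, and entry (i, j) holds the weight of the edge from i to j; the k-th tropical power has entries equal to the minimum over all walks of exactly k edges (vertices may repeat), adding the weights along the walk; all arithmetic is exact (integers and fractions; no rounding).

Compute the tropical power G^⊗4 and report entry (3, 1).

G^⊗2:
  [-11, -9, -3, 1]
  [-7, -5, -8, -4]
  [5, 5, -2, 2]
  [-7, -8, -15, -11]
G^⊗3:
  [-10, -11, -18, -14]
  [-12, -10, -14, -10]
  [-6, -4, -2, 2]
  [-19, -17, -14, -10]
G^⊗4:
  [-22, -20, -17, -13]
  [-18, -16, -19, -15]
  [-6, -6, -13, -9]
  [-18, -19, -26, -22]
Key observation: the optimum is the walk 3->2->1->4->1, with weight 6 + (-1) + (-3) + (-8) = -6.
Optimal value attained by: walk 3->2->1->4->1.
Answer: (G^⊗4)[3][1] = -6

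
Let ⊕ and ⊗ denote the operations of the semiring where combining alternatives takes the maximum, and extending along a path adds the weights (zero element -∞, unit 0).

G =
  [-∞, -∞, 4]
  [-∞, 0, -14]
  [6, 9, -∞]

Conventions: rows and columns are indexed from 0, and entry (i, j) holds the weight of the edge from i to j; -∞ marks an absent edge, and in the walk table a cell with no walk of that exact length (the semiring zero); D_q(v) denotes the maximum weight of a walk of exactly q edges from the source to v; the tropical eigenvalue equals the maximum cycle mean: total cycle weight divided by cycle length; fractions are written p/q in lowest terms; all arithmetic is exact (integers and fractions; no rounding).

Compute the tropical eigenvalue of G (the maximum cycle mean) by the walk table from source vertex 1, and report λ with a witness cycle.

q=0: [-∞, 0, -∞]
q=1: [-∞, 0, -14]
q=2: [-8, 0, -14]
q=3: [-8, 0, -4]
Optimal cycle mean attained by: cycle 0->2->0, total 4 + 6, length 2.
Answer: λ = 5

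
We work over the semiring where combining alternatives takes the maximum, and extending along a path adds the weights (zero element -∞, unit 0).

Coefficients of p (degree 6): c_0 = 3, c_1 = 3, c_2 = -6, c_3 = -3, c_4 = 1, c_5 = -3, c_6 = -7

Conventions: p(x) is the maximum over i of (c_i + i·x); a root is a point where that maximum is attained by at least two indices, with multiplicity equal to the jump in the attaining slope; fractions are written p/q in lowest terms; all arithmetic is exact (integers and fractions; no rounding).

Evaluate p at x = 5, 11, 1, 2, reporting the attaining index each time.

p(5) = max(3+0·5=3, 3+1·5=8, -6+2·5=4, -3+3·5=12, 1+4·5=21, -3+5·5=22, -7+6·5=23) = 23 (attained by i=6)
p(11) = max(3+0·11=3, 3+1·11=14, -6+2·11=16, -3+3·11=30, 1+4·11=45, -3+5·11=52, -7+6·11=59) = 59 (attained by i=6)
p(1) = max(3+0·1=3, 3+1·1=4, -6+2·1=-4, -3+3·1=0, 1+4·1=5, -3+5·1=2, -7+6·1=-1) = 5 (attained by i=4)
p(2) = max(3+0·2=3, 3+1·2=5, -6+2·2=-2, -3+3·2=3, 1+4·2=9, -3+5·2=7, -7+6·2=5) = 9 (attained by i=4)
Answer: p(5) = 23; p(11) = 59; p(1) = 5; p(2) = 9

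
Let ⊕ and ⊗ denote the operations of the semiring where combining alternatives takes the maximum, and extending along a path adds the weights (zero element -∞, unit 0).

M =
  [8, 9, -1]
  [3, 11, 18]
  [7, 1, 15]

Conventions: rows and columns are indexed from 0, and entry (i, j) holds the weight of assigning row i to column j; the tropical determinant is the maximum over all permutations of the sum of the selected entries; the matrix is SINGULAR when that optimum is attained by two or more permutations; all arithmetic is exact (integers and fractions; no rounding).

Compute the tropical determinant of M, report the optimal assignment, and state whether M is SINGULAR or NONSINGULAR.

σ = (0, 1, 2): 8 + 11 + 15 = 34
σ = (0, 2, 1): 8 + 18 + 1 = 27
σ = (1, 0, 2): 9 + 3 + 15 = 27
σ = (1, 2, 0): 9 + 18 + 7 = 34
σ = (2, 0, 1): (-1) + 3 + 1 = 3
σ = (2, 1, 0): (-1) + 11 + 7 = 17
Optimal value attained by: σ = (0, 1, 2).
Answer: det⊕(M) = 34; verdict: SINGULAR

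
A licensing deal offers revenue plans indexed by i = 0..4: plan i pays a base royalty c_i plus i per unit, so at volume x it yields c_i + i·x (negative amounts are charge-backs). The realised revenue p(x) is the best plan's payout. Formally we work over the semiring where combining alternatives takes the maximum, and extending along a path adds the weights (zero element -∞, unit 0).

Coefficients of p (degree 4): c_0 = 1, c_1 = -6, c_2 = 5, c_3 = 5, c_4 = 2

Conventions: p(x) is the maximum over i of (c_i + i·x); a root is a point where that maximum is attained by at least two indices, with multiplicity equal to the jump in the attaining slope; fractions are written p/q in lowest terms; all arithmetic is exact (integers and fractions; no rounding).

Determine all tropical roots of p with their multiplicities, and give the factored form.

hull edge (i=0, c=1) to (i=2, c=5): slope 2, span 2
hull edge (i=2, c=5) to (i=3, c=5): slope 0, span 1
hull edge (i=3, c=5) to (i=4, c=2): slope -3, span 1
Factored form: p(x) = 2 ⊗ (x ⊕ (-2)) ⊗ (x ⊕ (-2)) ⊗ (x ⊕ 0) ⊗ (x ⊕ 3)
Answer: roots = -2 (mult 2), 0 (mult 1), 3 (mult 1)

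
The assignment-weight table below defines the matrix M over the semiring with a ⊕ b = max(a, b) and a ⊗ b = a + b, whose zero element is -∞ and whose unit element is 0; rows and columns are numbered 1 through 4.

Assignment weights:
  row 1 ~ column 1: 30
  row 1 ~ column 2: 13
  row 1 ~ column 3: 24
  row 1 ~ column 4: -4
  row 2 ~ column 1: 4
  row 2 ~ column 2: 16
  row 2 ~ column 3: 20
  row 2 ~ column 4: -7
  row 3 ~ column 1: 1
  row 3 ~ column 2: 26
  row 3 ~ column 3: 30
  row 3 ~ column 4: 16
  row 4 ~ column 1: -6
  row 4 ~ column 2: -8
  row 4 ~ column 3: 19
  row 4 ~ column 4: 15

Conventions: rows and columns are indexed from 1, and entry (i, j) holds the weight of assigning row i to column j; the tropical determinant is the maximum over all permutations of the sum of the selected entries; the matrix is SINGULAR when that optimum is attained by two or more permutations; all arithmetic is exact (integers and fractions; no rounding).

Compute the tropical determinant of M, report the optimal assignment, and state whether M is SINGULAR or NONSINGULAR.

σ = (1, 2, 3, 4): 30 + 16 + 30 + 15 = 91
σ = (1, 2, 4, 3): 30 + 16 + 16 + 19 = 81
σ = (1, 3, 2, 4): 30 + 20 + 26 + 15 = 91
σ = (1, 3, 4, 2): 30 + 20 + 16 + (-8) = 58
σ = (1, 4, 2, 3): 30 + (-7) + 26 + 19 = 68
σ = (1, 4, 3, 2): 30 + (-7) + 30 + (-8) = 45
σ = (2, 1, 3, 4): 13 + 4 + 30 + 15 = 62
σ = (2, 1, 4, 3): 13 + 4 + 16 + 19 = 52
σ = (2, 3, 1, 4): 13 + 20 + 1 + 15 = 49
σ = (2, 3, 4, 1): 13 + 20 + 16 + (-6) = 43
σ = (2, 4, 1, 3): 13 + (-7) + 1 + 19 = 26
σ = (2, 4, 3, 1): 13 + (-7) + 30 + (-6) = 30
σ = (3, 1, 2, 4): 24 + 4 + 26 + 15 = 69
σ = (3, 1, 4, 2): 24 + 4 + 16 + (-8) = 36
σ = (3, 2, 1, 4): 24 + 16 + 1 + 15 = 56
σ = (3, 2, 4, 1): 24 + 16 + 16 + (-6) = 50
σ = (3, 4, 1, 2): 24 + (-7) + 1 + (-8) = 10
σ = (3, 4, 2, 1): 24 + (-7) + 26 + (-6) = 37
σ = (4, 1, 2, 3): (-4) + 4 + 26 + 19 = 45
σ = (4, 1, 3, 2): (-4) + 4 + 30 + (-8) = 22
σ = (4, 2, 1, 3): (-4) + 16 + 1 + 19 = 32
σ = (4, 2, 3, 1): (-4) + 16 + 30 + (-6) = 36
σ = (4, 3, 1, 2): (-4) + 20 + 1 + (-8) = 9
σ = (4, 3, 2, 1): (-4) + 20 + 26 + (-6) = 36
Optimal value attained by: σ = (1, 2, 3, 4).
Answer: det⊕(M) = 91; verdict: SINGULAR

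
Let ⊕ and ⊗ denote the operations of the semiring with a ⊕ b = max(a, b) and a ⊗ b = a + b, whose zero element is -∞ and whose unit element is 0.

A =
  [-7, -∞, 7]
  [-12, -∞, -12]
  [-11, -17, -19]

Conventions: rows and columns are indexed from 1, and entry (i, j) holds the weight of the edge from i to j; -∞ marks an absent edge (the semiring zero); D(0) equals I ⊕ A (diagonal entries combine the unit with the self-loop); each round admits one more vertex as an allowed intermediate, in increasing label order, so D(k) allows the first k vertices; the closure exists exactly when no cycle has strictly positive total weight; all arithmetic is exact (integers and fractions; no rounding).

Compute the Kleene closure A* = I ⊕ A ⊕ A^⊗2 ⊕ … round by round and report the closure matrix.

D(0):
  [0, -∞, 7]
  [-12, 0, -12]
  [-11, -17, 0]
D(1):
  [0, -∞, 7]
  [-12, 0, -5]
  [-11, -17, 0]
D(2):
  [0, -∞, 7]
  [-12, 0, -5]
  [-11, -17, 0]
D(3):
  [0, -10, 7]
  [-12, 0, -5]
  [-11, -17, 0]
Answer: A* = [[0, -10, 7], [-12, 0, -5], [-11, -17, 0]]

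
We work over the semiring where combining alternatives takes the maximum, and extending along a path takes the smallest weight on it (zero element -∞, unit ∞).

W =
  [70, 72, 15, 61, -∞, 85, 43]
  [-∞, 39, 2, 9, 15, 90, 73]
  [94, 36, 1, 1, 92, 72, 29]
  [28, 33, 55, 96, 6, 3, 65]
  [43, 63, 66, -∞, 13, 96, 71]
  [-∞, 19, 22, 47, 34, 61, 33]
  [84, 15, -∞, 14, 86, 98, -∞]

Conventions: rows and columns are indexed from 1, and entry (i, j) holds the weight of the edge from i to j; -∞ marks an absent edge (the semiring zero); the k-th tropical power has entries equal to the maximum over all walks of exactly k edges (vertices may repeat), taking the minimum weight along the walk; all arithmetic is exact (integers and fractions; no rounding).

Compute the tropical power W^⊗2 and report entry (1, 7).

W^⊗2:
  [70, 70, 55, 61, 43, 72, 72]
  [73, 39, 22, 47, 73, 73, 39]
  [70, 72, 66, 61, 34, 92, 71]
  [65, 36, 55, 96, 65, 65, 65]
  [71, 43, 22, 47, 71, 71, 63]
  [34, 34, 47, 47, 34, 61, 47]
  [70, 72, 66, 61, 34, 86, 71]
Key observation: the optimum is the walk 1->2->7, with weight 72 min 73 = 72.
Optimal value attained by: walk 1->2->7.
Answer: (W^⊗2)[1][7] = 72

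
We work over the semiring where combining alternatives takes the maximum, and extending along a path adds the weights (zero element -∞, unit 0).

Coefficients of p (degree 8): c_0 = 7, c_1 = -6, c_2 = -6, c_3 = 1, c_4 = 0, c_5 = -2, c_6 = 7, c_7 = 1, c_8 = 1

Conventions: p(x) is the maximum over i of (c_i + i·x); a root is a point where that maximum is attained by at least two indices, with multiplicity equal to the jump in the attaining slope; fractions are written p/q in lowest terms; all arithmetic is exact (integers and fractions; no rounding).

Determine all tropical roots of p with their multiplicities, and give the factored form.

hull edge (i=0, c=7) to (i=6, c=7): slope 0, span 6
hull edge (i=6, c=7) to (i=8, c=1): slope -3, span 2
Factored form: p(x) = 1 ⊗ (x ⊕ 0) ⊗ (x ⊕ 0) ⊗ (x ⊕ 0) ⊗ (x ⊕ 0) ⊗ (x ⊕ 0) ⊗ (x ⊕ 0) ⊗ (x ⊕ 3) ⊗ (x ⊕ 3)
Answer: roots = 0 (mult 6), 3 (mult 2)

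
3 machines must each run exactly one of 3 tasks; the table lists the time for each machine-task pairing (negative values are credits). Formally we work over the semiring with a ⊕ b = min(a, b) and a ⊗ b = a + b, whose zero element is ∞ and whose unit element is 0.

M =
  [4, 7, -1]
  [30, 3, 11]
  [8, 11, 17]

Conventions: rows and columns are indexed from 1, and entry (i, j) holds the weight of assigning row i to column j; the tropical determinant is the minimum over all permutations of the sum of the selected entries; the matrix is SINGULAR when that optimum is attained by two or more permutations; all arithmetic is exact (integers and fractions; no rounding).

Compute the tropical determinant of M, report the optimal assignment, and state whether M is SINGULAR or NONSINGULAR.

σ = (1, 2, 3): 4 + 3 + 17 = 24
σ = (1, 3, 2): 4 + 11 + 11 = 26
σ = (2, 1, 3): 7 + 30 + 17 = 54
σ = (2, 3, 1): 7 + 11 + 8 = 26
σ = (3, 1, 2): (-1) + 30 + 11 = 40
σ = (3, 2, 1): (-1) + 3 + 8 = 10
Optimal value attained by: σ = (3, 2, 1).
Answer: det⊕(M) = 10; verdict: NONSINGULAR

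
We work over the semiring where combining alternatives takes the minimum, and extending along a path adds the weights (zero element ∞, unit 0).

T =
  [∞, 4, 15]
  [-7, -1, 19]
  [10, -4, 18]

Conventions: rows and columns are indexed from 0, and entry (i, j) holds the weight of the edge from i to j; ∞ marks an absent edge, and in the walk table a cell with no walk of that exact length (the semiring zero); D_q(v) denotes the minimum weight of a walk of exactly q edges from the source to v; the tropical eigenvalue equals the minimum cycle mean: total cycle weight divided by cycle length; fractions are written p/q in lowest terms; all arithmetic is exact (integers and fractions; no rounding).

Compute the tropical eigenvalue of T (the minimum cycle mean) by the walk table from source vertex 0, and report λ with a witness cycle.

q=0: [0, ∞, ∞]
q=1: [∞, 4, 15]
q=2: [-3, 3, 23]
q=3: [-4, 1, 12]
Optimal cycle mean attained by: cycle 0->1->0, total 4 + (-7), length 2.
Answer: λ = -3/2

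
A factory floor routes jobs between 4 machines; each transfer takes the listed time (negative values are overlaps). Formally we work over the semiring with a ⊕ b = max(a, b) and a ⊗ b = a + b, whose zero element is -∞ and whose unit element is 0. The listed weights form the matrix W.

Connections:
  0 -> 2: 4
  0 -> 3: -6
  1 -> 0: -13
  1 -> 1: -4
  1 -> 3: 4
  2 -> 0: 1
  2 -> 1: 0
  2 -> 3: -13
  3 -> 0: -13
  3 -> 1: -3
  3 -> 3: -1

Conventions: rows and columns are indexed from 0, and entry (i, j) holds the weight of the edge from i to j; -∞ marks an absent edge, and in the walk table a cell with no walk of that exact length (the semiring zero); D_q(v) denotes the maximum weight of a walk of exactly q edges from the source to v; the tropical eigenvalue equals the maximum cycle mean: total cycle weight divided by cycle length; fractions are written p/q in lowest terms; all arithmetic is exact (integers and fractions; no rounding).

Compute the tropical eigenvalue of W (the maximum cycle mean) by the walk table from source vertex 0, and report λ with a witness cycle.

q=0: [0, -∞, -∞, -∞]
q=1: [-∞, -∞, 4, -6]
q=2: [5, 4, -∞, -7]
q=3: [-9, 0, 9, 8]
q=4: [10, 9, -5, 7]
Optimal cycle mean attained by: cycle 0->2->0, total 4 + 1, length 2.
Answer: λ = 5/2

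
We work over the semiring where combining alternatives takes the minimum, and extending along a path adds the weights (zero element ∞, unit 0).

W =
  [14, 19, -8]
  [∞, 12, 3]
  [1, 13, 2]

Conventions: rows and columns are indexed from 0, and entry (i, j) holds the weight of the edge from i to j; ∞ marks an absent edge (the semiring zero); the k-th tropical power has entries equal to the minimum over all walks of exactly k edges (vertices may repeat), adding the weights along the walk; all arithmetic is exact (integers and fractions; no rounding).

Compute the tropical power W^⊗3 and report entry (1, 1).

W^⊗2:
  [-7, 5, -6]
  [4, 16, 5]
  [3, 15, -7]
W^⊗3:
  [-5, 7, -15]
  [6, 18, -4]
  [-6, 6, -5]
Key observation: the optimum is the walk 1->2->2->1, with weight 3 + 2 + 13 = 18.
Optimal value attained by: walk 1->2->2->1.
Answer: (W^⊗3)[1][1] = 18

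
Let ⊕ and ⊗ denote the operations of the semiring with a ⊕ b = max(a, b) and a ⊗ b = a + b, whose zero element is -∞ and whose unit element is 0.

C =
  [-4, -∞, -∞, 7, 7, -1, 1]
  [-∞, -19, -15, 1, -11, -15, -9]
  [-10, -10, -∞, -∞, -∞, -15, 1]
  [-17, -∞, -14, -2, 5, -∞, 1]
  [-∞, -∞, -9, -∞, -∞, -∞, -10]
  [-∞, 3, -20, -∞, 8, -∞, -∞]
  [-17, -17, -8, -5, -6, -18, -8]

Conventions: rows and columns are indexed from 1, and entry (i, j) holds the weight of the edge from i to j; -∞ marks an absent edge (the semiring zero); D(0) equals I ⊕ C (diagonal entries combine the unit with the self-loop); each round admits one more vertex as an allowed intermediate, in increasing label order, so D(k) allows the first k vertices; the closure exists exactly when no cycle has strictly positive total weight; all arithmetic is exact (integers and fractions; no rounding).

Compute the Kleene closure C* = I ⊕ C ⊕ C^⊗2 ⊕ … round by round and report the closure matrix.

D(0):
  [0, -∞, -∞, 7, 7, -1, 1]
  [-∞, 0, -15, 1, -11, -15, -9]
  [-10, -10, 0, -∞, -∞, -15, 1]
  [-17, -∞, -14, 0, 5, -∞, 1]
  [-∞, -∞, -9, -∞, 0, -∞, -10]
  [-∞, 3, -20, -∞, 8, 0, -∞]
  [-17, -17, -8, -5, -6, -18, 0]
D(1):
  [0, -∞, -∞, 7, 7, -1, 1]
  [-∞, 0, -15, 1, -11, -15, -9]
  [-10, -10, 0, -3, -3, -11, 1]
  [-17, -∞, -14, 0, 5, -18, 1]
  [-∞, -∞, -9, -∞, 0, -∞, -10]
  [-∞, 3, -20, -∞, 8, 0, -∞]
  [-17, -17, -8, -5, -6, -18, 0]
D(2):
  [0, -∞, -∞, 7, 7, -1, 1]
  [-∞, 0, -15, 1, -11, -15, -9]
  [-10, -10, 0, -3, -3, -11, 1]
  [-17, -∞, -14, 0, 5, -18, 1]
  [-∞, -∞, -9, -∞, 0, -∞, -10]
  [-∞, 3, -12, 4, 8, 0, -6]
  [-17, -17, -8, -5, -6, -18, 0]
D(3):
  [0, -∞, -∞, 7, 7, -1, 1]
  [-25, 0, -15, 1, -11, -15, -9]
  [-10, -10, 0, -3, -3, -11, 1]
  [-17, -24, -14, 0, 5, -18, 1]
  [-19, -19, -9, -12, 0, -20, -8]
  [-22, 3, -12, 4, 8, 0, -6]
  [-17, -17, -8, -5, -6, -18, 0]
D(4):
  [0, -17, -7, 7, 12, -1, 8]
  [-16, 0, -13, 1, 6, -15, 2]
  [-10, -10, 0, -3, 2, -11, 1]
  [-17, -24, -14, 0, 5, -18, 1]
  [-19, -19, -9, -12, 0, -20, -8]
  [-13, 3, -10, 4, 9, 0, 5]
  [-17, -17, -8, -5, 0, -18, 0]
D(5):
  [0, -7, 3, 7, 12, -1, 8]
  [-13, 0, -3, 1, 6, -14, 2]
  [-10, -10, 0, -3, 2, -11, 1]
  [-14, -14, -4, 0, 5, -15, 1]
  [-19, -19, -9, -12, 0, -20, -8]
  [-10, 3, 0, 4, 9, 0, 5]
  [-17, -17, -8, -5, 0, -18, 0]
D(6):
  [0, 2, 3, 7, 12, -1, 8]
  [-13, 0, -3, 1, 6, -14, 2]
  [-10, -8, 0, -3, 2, -11, 1]
  [-14, -12, -4, 0, 5, -15, 1]
  [-19, -17, -9, -12, 0, -20, -8]
  [-10, 3, 0, 4, 9, 0, 5]
  [-17, -15, -8, -5, 0, -18, 0]
D(7):
  [0, 2, 3, 7, 12, -1, 8]
  [-13, 0, -3, 1, 6, -14, 2]
  [-10, -8, 0, -3, 2, -11, 1]
  [-14, -12, -4, 0, 5, -15, 1]
  [-19, -17, -9, -12, 0, -20, -8]
  [-10, 3, 0, 4, 9, 0, 5]
  [-17, -15, -8, -5, 0, -18, 0]
Answer: C* = [[0, 2, 3, 7, 12, -1, 8], [-13, 0, -3, 1, 6, -14, 2], [-10, -8, 0, -3, 2, -11, 1], [-14, -12, -4, 0, 5, -15, 1], [-19, -17, -9, -12, 0, -20, -8], [-10, 3, 0, 4, 9, 0, 5], [-17, -15, -8, -5, 0, -18, 0]]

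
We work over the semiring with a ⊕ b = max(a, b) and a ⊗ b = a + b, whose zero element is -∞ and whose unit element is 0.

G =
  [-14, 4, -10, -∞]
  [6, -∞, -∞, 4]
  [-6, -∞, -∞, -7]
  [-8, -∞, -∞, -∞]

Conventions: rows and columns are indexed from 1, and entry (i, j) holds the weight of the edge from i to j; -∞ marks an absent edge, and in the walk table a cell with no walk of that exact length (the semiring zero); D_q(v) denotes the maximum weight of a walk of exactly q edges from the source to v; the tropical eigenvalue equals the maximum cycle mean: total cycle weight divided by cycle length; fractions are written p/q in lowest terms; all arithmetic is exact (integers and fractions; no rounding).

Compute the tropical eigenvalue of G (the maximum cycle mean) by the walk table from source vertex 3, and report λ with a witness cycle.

q=0: [-∞, -∞, 0, -∞]
q=1: [-6, -∞, -∞, -7]
q=2: [-15, -2, -16, -∞]
q=3: [4, -11, -25, 2]
q=4: [-5, 8, -6, -7]
Optimal cycle mean attained by: cycle 1->2->1, total 4 + 6, length 2.
Answer: λ = 5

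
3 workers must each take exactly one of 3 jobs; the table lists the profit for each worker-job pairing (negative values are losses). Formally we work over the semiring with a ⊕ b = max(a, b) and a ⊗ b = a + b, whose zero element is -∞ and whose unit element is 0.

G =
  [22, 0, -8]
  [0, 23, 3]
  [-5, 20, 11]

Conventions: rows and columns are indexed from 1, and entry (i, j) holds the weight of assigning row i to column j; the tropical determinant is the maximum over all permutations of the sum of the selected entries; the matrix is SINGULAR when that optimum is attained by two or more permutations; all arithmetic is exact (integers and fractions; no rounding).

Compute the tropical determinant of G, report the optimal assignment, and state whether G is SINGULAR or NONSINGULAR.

σ = (1, 2, 3): 22 + 23 + 11 = 56
σ = (1, 3, 2): 22 + 3 + 20 = 45
σ = (2, 1, 3): 0 + 0 + 11 = 11
σ = (2, 3, 1): 0 + 3 + (-5) = -2
σ = (3, 1, 2): (-8) + 0 + 20 = 12
σ = (3, 2, 1): (-8) + 23 + (-5) = 10
Optimal value attained by: σ = (1, 2, 3).
Answer: det⊕(G) = 56; verdict: NONSINGULAR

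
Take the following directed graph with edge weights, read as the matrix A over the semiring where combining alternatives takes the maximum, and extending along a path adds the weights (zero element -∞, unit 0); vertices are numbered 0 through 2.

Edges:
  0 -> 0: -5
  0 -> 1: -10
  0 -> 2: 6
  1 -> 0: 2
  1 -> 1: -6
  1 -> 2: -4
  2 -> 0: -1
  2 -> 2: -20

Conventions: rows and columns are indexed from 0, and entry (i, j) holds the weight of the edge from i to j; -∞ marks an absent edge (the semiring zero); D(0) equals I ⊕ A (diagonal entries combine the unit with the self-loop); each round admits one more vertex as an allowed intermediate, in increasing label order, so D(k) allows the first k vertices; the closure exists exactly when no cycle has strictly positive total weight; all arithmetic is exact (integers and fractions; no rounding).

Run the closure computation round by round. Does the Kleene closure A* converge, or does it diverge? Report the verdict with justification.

D(0):
  [0, -10, 6]
  [2, 0, -4]
  [-1, -∞, 0]
Detection: at round 1, diagonal entry (2, 2) turns strictly positive.
Key observation: the cycle 2->0->2 has total weight (-1) + 6, which is strictly positive.
Answer: DIVERGES — positive cycle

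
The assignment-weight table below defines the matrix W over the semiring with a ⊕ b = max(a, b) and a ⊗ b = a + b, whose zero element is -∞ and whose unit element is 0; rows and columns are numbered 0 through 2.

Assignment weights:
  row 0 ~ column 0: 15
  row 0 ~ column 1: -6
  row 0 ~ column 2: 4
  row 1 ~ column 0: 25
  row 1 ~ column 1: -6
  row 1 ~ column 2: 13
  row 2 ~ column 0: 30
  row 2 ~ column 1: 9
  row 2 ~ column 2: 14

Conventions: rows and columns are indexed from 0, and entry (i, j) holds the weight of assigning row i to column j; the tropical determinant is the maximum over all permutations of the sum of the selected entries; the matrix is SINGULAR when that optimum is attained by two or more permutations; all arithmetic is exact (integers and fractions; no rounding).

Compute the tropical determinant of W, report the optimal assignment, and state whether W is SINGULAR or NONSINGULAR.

σ = (0, 1, 2): 15 + (-6) + 14 = 23
σ = (0, 2, 1): 15 + 13 + 9 = 37
σ = (1, 0, 2): (-6) + 25 + 14 = 33
σ = (1, 2, 0): (-6) + 13 + 30 = 37
σ = (2, 0, 1): 4 + 25 + 9 = 38
σ = (2, 1, 0): 4 + (-6) + 30 = 28
Optimal value attained by: σ = (2, 0, 1).
Answer: det⊕(W) = 38; verdict: NONSINGULAR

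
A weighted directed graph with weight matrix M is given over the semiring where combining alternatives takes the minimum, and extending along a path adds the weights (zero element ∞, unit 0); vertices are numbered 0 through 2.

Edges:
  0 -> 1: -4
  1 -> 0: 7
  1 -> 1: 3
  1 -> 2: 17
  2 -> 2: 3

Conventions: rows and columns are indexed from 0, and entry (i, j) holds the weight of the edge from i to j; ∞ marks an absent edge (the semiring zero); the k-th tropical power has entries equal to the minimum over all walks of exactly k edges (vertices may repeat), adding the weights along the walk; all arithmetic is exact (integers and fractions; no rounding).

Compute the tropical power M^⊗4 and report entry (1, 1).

M^⊗2:
  [3, -1, 13]
  [10, 3, 20]
  [∞, ∞, 6]
M^⊗3:
  [6, -1, 16]
  [10, 6, 20]
  [∞, ∞, 9]
M^⊗4:
  [6, 2, 16]
  [13, 6, 23]
  [∞, ∞, 12]
Key observation: the optimum is the walk 1->0->1->0->1, with weight 7 + (-4) + 7 + (-4) = 6.
Optimal value attained by: walk 1->0->1->0->1.
Answer: (M^⊗4)[1][1] = 6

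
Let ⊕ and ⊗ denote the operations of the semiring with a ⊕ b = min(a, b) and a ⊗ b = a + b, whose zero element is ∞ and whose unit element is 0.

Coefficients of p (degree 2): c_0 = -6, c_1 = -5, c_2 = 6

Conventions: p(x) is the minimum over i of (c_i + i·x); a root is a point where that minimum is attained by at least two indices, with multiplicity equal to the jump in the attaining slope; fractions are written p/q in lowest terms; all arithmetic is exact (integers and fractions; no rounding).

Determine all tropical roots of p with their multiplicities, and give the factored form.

hull edge (i=0, c=-6) to (i=1, c=-5): slope 1, span 1
hull edge (i=1, c=-5) to (i=2, c=6): slope 11, span 1
Factored form: p(x) = 6 ⊗ (x ⊕ (-11)) ⊗ (x ⊕ (-1))
Answer: roots = -11 (mult 1), -1 (mult 1)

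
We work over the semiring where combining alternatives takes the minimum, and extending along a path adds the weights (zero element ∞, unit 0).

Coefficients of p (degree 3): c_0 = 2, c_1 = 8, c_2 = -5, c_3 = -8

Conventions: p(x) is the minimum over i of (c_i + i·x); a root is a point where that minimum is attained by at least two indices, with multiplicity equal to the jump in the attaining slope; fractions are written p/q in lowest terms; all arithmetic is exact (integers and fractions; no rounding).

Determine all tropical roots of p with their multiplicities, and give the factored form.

hull edge (i=0, c=2) to (i=2, c=-5): slope -7/2, span 2
hull edge (i=2, c=-5) to (i=3, c=-8): slope -3, span 1
Factored form: p(x) = -8 ⊗ (x ⊕ 3) ⊗ (x ⊕ 7/2) ⊗ (x ⊕ 7/2)
Answer: roots = 3 (mult 1), 7/2 (mult 2)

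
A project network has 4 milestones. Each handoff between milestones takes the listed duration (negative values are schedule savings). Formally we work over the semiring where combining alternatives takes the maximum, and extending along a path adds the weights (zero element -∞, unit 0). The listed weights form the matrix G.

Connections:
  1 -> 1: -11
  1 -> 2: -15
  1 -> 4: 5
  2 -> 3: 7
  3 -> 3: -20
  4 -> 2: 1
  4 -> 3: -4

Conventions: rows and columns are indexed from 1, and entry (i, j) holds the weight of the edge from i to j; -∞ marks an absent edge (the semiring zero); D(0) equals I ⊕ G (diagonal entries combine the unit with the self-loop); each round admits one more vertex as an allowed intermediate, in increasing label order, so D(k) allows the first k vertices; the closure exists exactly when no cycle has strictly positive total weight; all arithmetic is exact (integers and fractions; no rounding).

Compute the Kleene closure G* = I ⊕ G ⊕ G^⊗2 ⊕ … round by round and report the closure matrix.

D(0):
  [0, -15, -∞, 5]
  [-∞, 0, 7, -∞]
  [-∞, -∞, 0, -∞]
  [-∞, 1, -4, 0]
D(1):
  [0, -15, -∞, 5]
  [-∞, 0, 7, -∞]
  [-∞, -∞, 0, -∞]
  [-∞, 1, -4, 0]
D(2):
  [0, -15, -8, 5]
  [-∞, 0, 7, -∞]
  [-∞, -∞, 0, -∞]
  [-∞, 1, 8, 0]
D(3):
  [0, -15, -8, 5]
  [-∞, 0, 7, -∞]
  [-∞, -∞, 0, -∞]
  [-∞, 1, 8, 0]
D(4):
  [0, 6, 13, 5]
  [-∞, 0, 7, -∞]
  [-∞, -∞, 0, -∞]
  [-∞, 1, 8, 0]
Answer: G* = [[0, 6, 13, 5], [-∞, 0, 7, -∞], [-∞, -∞, 0, -∞], [-∞, 1, 8, 0]]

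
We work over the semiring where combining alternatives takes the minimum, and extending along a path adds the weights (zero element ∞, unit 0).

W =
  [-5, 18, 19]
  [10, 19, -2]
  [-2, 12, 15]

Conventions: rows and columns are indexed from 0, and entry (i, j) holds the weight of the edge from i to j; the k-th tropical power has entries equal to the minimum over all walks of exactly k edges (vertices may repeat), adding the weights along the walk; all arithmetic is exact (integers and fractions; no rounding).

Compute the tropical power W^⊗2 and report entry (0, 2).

W^⊗2:
  [-10, 13, 14]
  [-4, 10, 13]
  [-7, 16, 10]
Key observation: the optimum is the walk 0->0->2, with weight (-5) + 19 = 14.
Optimal value attained by: walk 0->0->2.
Answer: (W^⊗2)[0][2] = 14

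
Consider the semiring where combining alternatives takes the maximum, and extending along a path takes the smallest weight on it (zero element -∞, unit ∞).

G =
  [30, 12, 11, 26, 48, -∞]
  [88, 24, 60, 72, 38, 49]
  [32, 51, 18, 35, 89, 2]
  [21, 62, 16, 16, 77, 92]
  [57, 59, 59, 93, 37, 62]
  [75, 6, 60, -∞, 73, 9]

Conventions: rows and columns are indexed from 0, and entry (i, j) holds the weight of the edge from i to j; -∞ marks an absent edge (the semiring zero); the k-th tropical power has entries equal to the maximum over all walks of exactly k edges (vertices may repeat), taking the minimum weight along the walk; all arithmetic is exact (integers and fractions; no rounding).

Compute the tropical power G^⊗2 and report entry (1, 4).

G^⊗2:
  [48, 48, 48, 48, 37, 48]
  [49, 62, 49, 38, 72, 72]
  [57, 59, 59, 89, 38, 62]
  [75, 59, 60, 77, 73, 62]
  [62, 62, 60, 59, 77, 92]
  [57, 59, 59, 73, 60, 62]
Key observation: the optimum is the walk 1->3->4, with weight 72 min 77 = 72.
Optimal value attained by: walk 1->3->4.
Answer: (G^⊗2)[1][4] = 72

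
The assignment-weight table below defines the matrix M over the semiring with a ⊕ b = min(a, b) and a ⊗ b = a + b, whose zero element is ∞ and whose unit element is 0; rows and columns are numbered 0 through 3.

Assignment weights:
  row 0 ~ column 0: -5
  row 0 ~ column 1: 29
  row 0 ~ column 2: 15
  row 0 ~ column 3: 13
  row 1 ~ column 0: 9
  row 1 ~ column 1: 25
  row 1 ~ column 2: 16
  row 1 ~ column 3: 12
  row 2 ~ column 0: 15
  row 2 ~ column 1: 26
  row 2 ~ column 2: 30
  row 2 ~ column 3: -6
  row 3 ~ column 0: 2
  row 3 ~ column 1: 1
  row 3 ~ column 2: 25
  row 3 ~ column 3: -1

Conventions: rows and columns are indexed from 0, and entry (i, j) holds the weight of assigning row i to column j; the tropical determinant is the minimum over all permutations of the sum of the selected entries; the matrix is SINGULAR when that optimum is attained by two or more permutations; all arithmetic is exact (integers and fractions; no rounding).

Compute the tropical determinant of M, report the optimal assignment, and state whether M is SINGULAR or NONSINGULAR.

σ = (0, 1, 2, 3): (-5) + 25 + 30 + (-1) = 49
σ = (0, 1, 3, 2): (-5) + 25 + (-6) + 25 = 39
σ = (0, 2, 1, 3): (-5) + 16 + 26 + (-1) = 36
σ = (0, 2, 3, 1): (-5) + 16 + (-6) + 1 = 6
σ = (0, 3, 1, 2): (-5) + 12 + 26 + 25 = 58
σ = (0, 3, 2, 1): (-5) + 12 + 30 + 1 = 38
σ = (1, 0, 2, 3): 29 + 9 + 30 + (-1) = 67
σ = (1, 0, 3, 2): 29 + 9 + (-6) + 25 = 57
σ = (1, 2, 0, 3): 29 + 16 + 15 + (-1) = 59
σ = (1, 2, 3, 0): 29 + 16 + (-6) + 2 = 41
σ = (1, 3, 0, 2): 29 + 12 + 15 + 25 = 81
σ = (1, 3, 2, 0): 29 + 12 + 30 + 2 = 73
σ = (2, 0, 1, 3): 15 + 9 + 26 + (-1) = 49
σ = (2, 0, 3, 1): 15 + 9 + (-6) + 1 = 19
σ = (2, 1, 0, 3): 15 + 25 + 15 + (-1) = 54
σ = (2, 1, 3, 0): 15 + 25 + (-6) + 2 = 36
σ = (2, 3, 0, 1): 15 + 12 + 15 + 1 = 43
σ = (2, 3, 1, 0): 15 + 12 + 26 + 2 = 55
σ = (3, 0, 1, 2): 13 + 9 + 26 + 25 = 73
σ = (3, 0, 2, 1): 13 + 9 + 30 + 1 = 53
σ = (3, 1, 0, 2): 13 + 25 + 15 + 25 = 78
σ = (3, 1, 2, 0): 13 + 25 + 30 + 2 = 70
σ = (3, 2, 0, 1): 13 + 16 + 15 + 1 = 45
σ = (3, 2, 1, 0): 13 + 16 + 26 + 2 = 57
Optimal value attained by: σ = (0, 2, 3, 1).
Answer: det⊕(M) = 6; verdict: NONSINGULAR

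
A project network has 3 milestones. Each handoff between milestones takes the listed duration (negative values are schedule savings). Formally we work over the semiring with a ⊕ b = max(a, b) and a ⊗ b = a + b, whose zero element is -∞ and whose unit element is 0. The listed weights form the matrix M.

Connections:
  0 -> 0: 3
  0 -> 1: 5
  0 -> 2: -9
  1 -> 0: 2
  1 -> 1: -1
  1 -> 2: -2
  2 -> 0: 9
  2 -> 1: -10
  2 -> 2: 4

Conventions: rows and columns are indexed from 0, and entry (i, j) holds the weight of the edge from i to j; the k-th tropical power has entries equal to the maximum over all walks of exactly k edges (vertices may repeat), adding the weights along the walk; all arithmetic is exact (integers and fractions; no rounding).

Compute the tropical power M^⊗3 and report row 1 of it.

M^⊗2:
  [7, 8, 3]
  [7, 7, 2]
  [13, 14, 8]
M^⊗3:
  [12, 12, 7]
  [11, 12, 6]
  [17, 18, 12]
Answer: row 1 of M^⊗3 = [11, 12, 6]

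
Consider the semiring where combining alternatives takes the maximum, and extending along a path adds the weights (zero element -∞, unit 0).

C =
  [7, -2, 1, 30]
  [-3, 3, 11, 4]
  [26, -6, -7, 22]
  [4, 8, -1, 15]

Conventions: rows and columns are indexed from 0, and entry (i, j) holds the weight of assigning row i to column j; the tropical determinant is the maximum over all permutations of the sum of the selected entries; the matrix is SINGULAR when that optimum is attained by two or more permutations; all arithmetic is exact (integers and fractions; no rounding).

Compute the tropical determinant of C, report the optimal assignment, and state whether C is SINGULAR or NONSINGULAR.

σ = (0, 1, 2, 3): 7 + 3 + (-7) + 15 = 18
σ = (0, 1, 3, 2): 7 + 3 + 22 + (-1) = 31
σ = (0, 2, 1, 3): 7 + 11 + (-6) + 15 = 27
σ = (0, 2, 3, 1): 7 + 11 + 22 + 8 = 48
σ = (0, 3, 1, 2): 7 + 4 + (-6) + (-1) = 4
σ = (0, 3, 2, 1): 7 + 4 + (-7) + 8 = 12
σ = (1, 0, 2, 3): (-2) + (-3) + (-7) + 15 = 3
σ = (1, 0, 3, 2): (-2) + (-3) + 22 + (-1) = 16
σ = (1, 2, 0, 3): (-2) + 11 + 26 + 15 = 50
σ = (1, 2, 3, 0): (-2) + 11 + 22 + 4 = 35
σ = (1, 3, 0, 2): (-2) + 4 + 26 + (-1) = 27
σ = (1, 3, 2, 0): (-2) + 4 + (-7) + 4 = -1
σ = (2, 0, 1, 3): 1 + (-3) + (-6) + 15 = 7
σ = (2, 0, 3, 1): 1 + (-3) + 22 + 8 = 28
σ = (2, 1, 0, 3): 1 + 3 + 26 + 15 = 45
σ = (2, 1, 3, 0): 1 + 3 + 22 + 4 = 30
σ = (2, 3, 0, 1): 1 + 4 + 26 + 8 = 39
σ = (2, 3, 1, 0): 1 + 4 + (-6) + 4 = 3
σ = (3, 0, 1, 2): 30 + (-3) + (-6) + (-1) = 20
σ = (3, 0, 2, 1): 30 + (-3) + (-7) + 8 = 28
σ = (3, 1, 0, 2): 30 + 3 + 26 + (-1) = 58
σ = (3, 1, 2, 0): 30 + 3 + (-7) + 4 = 30
σ = (3, 2, 0, 1): 30 + 11 + 26 + 8 = 75
σ = (3, 2, 1, 0): 30 + 11 + (-6) + 4 = 39
Optimal value attained by: σ = (3, 2, 0, 1).
Answer: det⊕(C) = 75; verdict: NONSINGULAR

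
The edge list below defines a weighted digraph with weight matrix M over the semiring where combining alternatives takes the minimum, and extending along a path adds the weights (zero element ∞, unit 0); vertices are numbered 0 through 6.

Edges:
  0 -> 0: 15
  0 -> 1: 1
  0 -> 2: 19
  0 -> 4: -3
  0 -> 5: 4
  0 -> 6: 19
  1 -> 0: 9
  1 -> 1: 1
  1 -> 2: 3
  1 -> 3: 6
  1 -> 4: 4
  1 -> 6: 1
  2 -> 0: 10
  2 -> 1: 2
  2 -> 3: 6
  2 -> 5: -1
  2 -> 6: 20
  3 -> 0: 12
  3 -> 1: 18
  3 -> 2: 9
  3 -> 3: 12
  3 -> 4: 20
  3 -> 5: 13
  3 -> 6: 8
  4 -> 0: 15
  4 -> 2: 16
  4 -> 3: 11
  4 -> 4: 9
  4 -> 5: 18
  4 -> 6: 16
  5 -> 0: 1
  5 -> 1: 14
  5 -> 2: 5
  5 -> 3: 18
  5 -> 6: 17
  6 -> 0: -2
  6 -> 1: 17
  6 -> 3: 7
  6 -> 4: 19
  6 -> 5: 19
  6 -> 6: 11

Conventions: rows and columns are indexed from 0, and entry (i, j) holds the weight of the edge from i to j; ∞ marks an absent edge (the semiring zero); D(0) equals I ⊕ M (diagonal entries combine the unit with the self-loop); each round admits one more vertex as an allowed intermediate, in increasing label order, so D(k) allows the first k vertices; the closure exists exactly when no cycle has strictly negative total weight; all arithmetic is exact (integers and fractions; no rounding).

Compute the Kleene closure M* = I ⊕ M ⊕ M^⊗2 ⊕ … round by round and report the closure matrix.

D(0):
  [0, 1, 19, ∞, -3, 4, 19]
  [9, 0, 3, 6, 4, ∞, 1]
  [10, 2, 0, 6, ∞, -1, 20]
  [12, 18, 9, 0, 20, 13, 8]
  [15, ∞, 16, 11, 0, 18, 16]
  [1, 14, 5, 18, ∞, 0, 17]
  [-2, 17, ∞, 7, 19, 19, 0]
D(1):
  [0, 1, 19, ∞, -3, 4, 19]
  [9, 0, 3, 6, 4, 13, 1]
  [10, 2, 0, 6, 7, -1, 20]
  [12, 13, 9, 0, 9, 13, 8]
  [15, 16, 16, 11, 0, 18, 16]
  [1, 2, 5, 18, -2, 0, 17]
  [-2, -1, 17, 7, -5, 2, 0]
D(2):
  [0, 1, 4, 7, -3, 4, 2]
  [9, 0, 3, 6, 4, 13, 1]
  [10, 2, 0, 6, 6, -1, 3]
  [12, 13, 9, 0, 9, 13, 8]
  [15, 16, 16, 11, 0, 18, 16]
  [1, 2, 5, 8, -2, 0, 3]
  [-2, -1, 2, 5, -5, 2, 0]
D(3):
  [0, 1, 4, 7, -3, 3, 2]
  [9, 0, 3, 6, 4, 2, 1]
  [10, 2, 0, 6, 6, -1, 3]
  [12, 11, 9, 0, 9, 8, 8]
  [15, 16, 16, 11, 0, 15, 16]
  [1, 2, 5, 8, -2, 0, 3]
  [-2, -1, 2, 5, -5, 1, 0]
D(4):
  [0, 1, 4, 7, -3, 3, 2]
  [9, 0, 3, 6, 4, 2, 1]
  [10, 2, 0, 6, 6, -1, 3]
  [12, 11, 9, 0, 9, 8, 8]
  [15, 16, 16, 11, 0, 15, 16]
  [1, 2, 5, 8, -2, 0, 3]
  [-2, -1, 2, 5, -5, 1, 0]
D(5):
  [0, 1, 4, 7, -3, 3, 2]
  [9, 0, 3, 6, 4, 2, 1]
  [10, 2, 0, 6, 6, -1, 3]
  [12, 11, 9, 0, 9, 8, 8]
  [15, 16, 16, 11, 0, 15, 16]
  [1, 2, 5, 8, -2, 0, 3]
  [-2, -1, 2, 5, -5, 1, 0]
D(6):
  [0, 1, 4, 7, -3, 3, 2]
  [3, 0, 3, 6, 0, 2, 1]
  [0, 1, 0, 6, -3, -1, 2]
  [9, 10, 9, 0, 6, 8, 8]
  [15, 16, 16, 11, 0, 15, 16]
  [1, 2, 5, 8, -2, 0, 3]
  [-2, -1, 2, 5, -5, 1, 0]
D(7):
  [0, 1, 4, 7, -3, 3, 2]
  [-1, 0, 3, 6, -4, 2, 1]
  [0, 1, 0, 6, -3, -1, 2]
  [6, 7, 9, 0, 3, 8, 8]
  [14, 15, 16, 11, 0, 15, 16]
  [1, 2, 5, 8, -2, 0, 3]
  [-2, -1, 2, 5, -5, 1, 0]
Answer: M* = [[0, 1, 4, 7, -3, 3, 2], [-1, 0, 3, 6, -4, 2, 1], [0, 1, 0, 6, -3, -1, 2], [6, 7, 9, 0, 3, 8, 8], [14, 15, 16, 11, 0, 15, 16], [1, 2, 5, 8, -2, 0, 3], [-2, -1, 2, 5, -5, 1, 0]]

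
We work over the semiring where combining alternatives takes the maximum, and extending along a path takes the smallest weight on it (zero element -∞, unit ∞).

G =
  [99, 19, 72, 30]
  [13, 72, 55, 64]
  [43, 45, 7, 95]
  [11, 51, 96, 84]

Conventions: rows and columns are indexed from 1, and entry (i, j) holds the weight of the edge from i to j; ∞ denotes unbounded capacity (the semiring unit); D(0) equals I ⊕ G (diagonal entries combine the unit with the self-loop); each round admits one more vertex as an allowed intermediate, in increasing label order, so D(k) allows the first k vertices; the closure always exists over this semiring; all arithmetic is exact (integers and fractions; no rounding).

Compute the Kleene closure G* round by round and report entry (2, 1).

D(0):
  [∞, 19, 72, 30]
  [13, ∞, 55, 64]
  [43, 45, ∞, 95]
  [11, 51, 96, ∞]
D(1):
  [∞, 19, 72, 30]
  [13, ∞, 55, 64]
  [43, 45, ∞, 95]
  [11, 51, 96, ∞]
D(2):
  [∞, 19, 72, 30]
  [13, ∞, 55, 64]
  [43, 45, ∞, 95]
  [13, 51, 96, ∞]
D(3):
  [∞, 45, 72, 72]
  [43, ∞, 55, 64]
  [43, 45, ∞, 95]
  [43, 51, 96, ∞]
D(4):
  [∞, 51, 72, 72]
  [43, ∞, 64, 64]
  [43, 51, ∞, 95]
  [43, 51, 96, ∞]
Answer: G*[2][1] = 43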